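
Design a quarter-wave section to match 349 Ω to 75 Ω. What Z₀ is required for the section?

Z_qwt = √(Z_0·R_L) = √(75 × 349) = √26180

Z_qwt ≈ 162 Ω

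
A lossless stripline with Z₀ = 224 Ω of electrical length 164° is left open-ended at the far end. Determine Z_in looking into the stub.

Z_in ≈ +j781 Ω

tan(βl) = -0.287
For an open-ended stub, Z_in = −jZ_0·cot(βl) = −jZ_0/tan(βl)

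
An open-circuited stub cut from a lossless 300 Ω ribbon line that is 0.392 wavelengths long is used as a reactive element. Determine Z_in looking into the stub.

βl = 2π × 0.392 = 141°
tan(βl) = -0.806
For an open-circuited stub, Z_in = −jZ_0·cot(βl) = −jZ_0/tan(βl)

Z_in ≈ +j372 Ω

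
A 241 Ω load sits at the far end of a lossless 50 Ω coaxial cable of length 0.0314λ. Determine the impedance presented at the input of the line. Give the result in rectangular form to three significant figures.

Z_in ≈ 130 − j115 Ω

βl = 2π × 0.0314 = 11.3°
tan(βl) = tan(11.3°) = 0.2
Z_in = Z_0·(Z_L + jZ_0·tanβl)/(Z_0 + jZ_L·tanβl)
     = 50·(241 + j9.99)/(50 + j48.2)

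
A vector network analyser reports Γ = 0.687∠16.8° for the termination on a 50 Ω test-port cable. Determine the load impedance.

Z_L = Z_0·(1 + Γ)/(1 − Γ) = 50·(1.66 + j0.199)/(0.342 − j0.199)

Z_L ≈ 169 + j127 Ω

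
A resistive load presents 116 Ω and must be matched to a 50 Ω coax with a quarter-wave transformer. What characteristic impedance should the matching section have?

Z_qwt ≈ 76.2 Ω

Z_qwt = √(Z_0·R_L) = √(50 × 116) = √5800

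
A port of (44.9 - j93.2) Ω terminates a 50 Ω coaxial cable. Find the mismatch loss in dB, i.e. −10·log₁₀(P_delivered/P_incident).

Γ = (-5.1 − j93.2)/(94.9 − j93.2), |Γ| = 0.702
|Γ|² = 0.492, so P_del/P_inc = 1 − |Γ|² = 0.508
ML = −10·log₁₀(1 − |Γ|²)

mismatch loss ≈ 2.95 dB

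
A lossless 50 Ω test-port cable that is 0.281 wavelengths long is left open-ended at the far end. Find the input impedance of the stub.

βl = 2π × 0.281 = 101°
tan(βl) = -5.07
For an open-ended stub, Z_in = −jZ_0·cot(βl) = −jZ_0/tan(βl)

Z_in ≈ +j9.86 Ω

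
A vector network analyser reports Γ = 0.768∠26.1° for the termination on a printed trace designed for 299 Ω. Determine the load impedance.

Z_L ≈ 583 + j960 Ω

Z_L = Z_0·(1 + Γ)/(1 − Γ) = 299·(1.69 + j0.338)/(0.31 − j0.338)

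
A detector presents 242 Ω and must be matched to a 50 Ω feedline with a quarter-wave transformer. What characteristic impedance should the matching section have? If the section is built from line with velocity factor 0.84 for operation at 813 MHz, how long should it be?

Z_qwt = √(Z_0·R_L) = √(50 × 242) = √12100
λ = 0.84·c/f = 0.31 m, so l = λ/4 = 0.0775 m

Z_qwt ≈ 110 Ω; length ≈ 7.75 cm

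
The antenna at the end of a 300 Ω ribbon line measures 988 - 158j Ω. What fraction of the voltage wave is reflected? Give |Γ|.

Γ = (Z_L − Z_0)/(Z_L + Z_0) = (688 − j158)/(1288 − j158)
|Γ| = 706/1300

|Γ| ≈ 0.544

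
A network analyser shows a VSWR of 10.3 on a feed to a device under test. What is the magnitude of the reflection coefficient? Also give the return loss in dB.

|Γ| ≈ 0.823; return loss ≈ 1.69 dB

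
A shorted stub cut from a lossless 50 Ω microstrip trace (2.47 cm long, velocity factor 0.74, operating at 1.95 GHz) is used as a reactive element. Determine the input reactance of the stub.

λ = v/f = 0.74·c / 1.95 GHz = 0.114 m
βl = 2π·l/λ = 2π × 0.217 = 78.1°
tan(βl) = 4.75
For a shorted stub, Z_in = jZ_0·tan(βl)

X_in ≈ 237 Ω (inductive)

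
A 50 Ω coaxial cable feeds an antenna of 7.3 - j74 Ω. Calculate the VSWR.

VSWR ≈ 22

Γ = (Z_L − Z_0)/(Z_L + Z_0) = (-42.7 − j74)/(57.3 − j74)
|Γ| = 85.4/93.6 = 0.913
VSWR = (1 + |Γ|)/(1 − |Γ|) = 1.91/0.0871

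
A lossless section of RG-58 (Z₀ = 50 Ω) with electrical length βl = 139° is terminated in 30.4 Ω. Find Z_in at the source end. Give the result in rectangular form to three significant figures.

Z_in ≈ 41.7 − j21.4 Ω

tan(βl) = tan(139°) = -0.869
Z_in = Z_0·(Z_L + jZ_0·tanβl)/(Z_0 + jZ_L·tanβl)
     = 50·(30.4 − j43.5)/(50 − j26.4)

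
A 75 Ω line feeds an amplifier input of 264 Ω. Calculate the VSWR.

VSWR ≈ 3.52

Γ = (264 − 75)/(264 + 75) = 0.558
VSWR = (1 + 0.558)/(1 − 0.558)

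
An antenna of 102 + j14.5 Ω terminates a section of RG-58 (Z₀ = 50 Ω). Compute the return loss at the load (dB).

Γ = (52 + j14.5)/(152 + j14.5), |Γ| = 0.354
RL = −20·log₁₀|Γ| = −20·log₁₀(0.354)

RL ≈ 9.03 dB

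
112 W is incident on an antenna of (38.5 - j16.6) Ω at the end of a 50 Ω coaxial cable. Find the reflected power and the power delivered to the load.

P_reflected ≈ 5.63 W; P_delivered ≈ 106 W

|Γ| = |(-11.5 − j16.6)/(88.5 − j16.6)| = 0.224
|Γ|² = 0.0503
P_refl = |Γ|²·P_inc = 5.63 W, P_del = (1 − |Γ|²)·P_inc = 106 W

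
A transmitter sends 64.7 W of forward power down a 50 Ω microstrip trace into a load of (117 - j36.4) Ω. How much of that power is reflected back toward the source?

P_reflected ≈ 12.9 W

|Γ| = |(67 − j36.4)/(167 − j36.4)| = 0.446
|Γ|² = 0.199
P_refl = |Γ|²·P_inc = 12.9 W, P_del = (1 − |Γ|²)·P_inc = 51.8 W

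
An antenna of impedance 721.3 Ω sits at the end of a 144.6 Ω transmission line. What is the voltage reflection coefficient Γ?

Γ = (Z_L − Z_0)/(Z_L + Z_0) = (721.3 − 144.6)/(721.3 + 144.6) = 576.7/865.9

Γ = 0.666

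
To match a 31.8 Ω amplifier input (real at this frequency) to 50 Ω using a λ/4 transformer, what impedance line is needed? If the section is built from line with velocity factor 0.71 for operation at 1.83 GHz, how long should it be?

Z_qwt ≈ 39.9 Ω; length ≈ 2.91 cm

Z_qwt = √(Z_0·R_L) = √(50 × 31.8) = √1590
λ = 0.71·c/f = 0.116 m, so l = λ/4 = 0.0291 m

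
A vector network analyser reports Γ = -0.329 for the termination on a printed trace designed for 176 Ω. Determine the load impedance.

Z_L = Z_0·(1 + Γ)/(1 − Γ) = 176·(0.671)/(1.33)

Z_L ≈ 88.9 Ω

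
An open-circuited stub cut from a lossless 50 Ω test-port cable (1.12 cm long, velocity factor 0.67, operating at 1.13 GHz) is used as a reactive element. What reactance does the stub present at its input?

X_in ≈ -120 Ω (capacitive)

λ = v/f = 0.67·c / 1.13 GHz = 0.178 m
βl = 2π·l/λ = 2π × 0.063 = 22.7°
tan(βl) = 0.418
For an open-circuited stub, Z_in = −jZ_0·cot(βl) = −jZ_0/tan(βl)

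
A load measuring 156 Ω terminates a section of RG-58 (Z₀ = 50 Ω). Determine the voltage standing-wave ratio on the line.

For a purely resistive load, VSWR = R_L/Z_0 or Z_0/R_L (whichever > 1) = 156/50

VSWR ≈ 3.12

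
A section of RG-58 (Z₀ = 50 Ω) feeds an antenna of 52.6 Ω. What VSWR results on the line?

For a purely resistive load, VSWR = R_L/Z_0 or Z_0/R_L (whichever > 1) = 52.6/50

VSWR ≈ 1.05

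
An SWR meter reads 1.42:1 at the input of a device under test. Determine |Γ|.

|Γ| = (S − 1)/(S + 1) = (1.42 − 1)/(1.42 + 1) = 0.42/2.42

|Γ| ≈ 0.174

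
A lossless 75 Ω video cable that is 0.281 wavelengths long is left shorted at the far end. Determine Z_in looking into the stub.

Z_in ≈ −j380 Ω

βl = 2π × 0.281 = 101°
tan(βl) = -5.07
For a shorted stub, Z_in = jZ_0·tan(βl)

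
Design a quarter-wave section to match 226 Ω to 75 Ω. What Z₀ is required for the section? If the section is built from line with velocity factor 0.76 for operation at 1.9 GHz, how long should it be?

Z_qwt = √(Z_0·R_L) = √(75 × 226) = √16950
λ = 0.76·c/f = 0.12 m, so l = λ/4 = 0.03 m

Z_qwt ≈ 130 Ω; length ≈ 3 cm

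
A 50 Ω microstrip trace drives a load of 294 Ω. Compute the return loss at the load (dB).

RL ≈ 2.98 dB

Γ = (294 − 50)/(294 + 50) = 0.709
RL = −20·log₁₀|Γ| = −20·log₁₀(0.709)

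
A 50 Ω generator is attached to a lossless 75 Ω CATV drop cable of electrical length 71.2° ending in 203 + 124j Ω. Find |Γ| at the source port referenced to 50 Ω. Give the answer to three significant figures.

|Γ| ≈ 0.538

tan(βl) = 2.94
Z_in = Z_0·(Z_L + jZ_0·tanβl)/(Z_0 + jZ_L·tanβl) = 25 − j37.7 Ω
Γ_s = (Z_in − Z_s)/(Z_in + Z_s) = (-25 − j37.7)/(75 − j37.7), |Γ_s| = 0.538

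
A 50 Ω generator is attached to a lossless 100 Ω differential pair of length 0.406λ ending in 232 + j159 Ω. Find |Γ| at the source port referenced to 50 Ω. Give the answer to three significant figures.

βl = 2π × 0.406 = 146°
tan(βl) = -0.67
Z_in = Z_0·(Z_L + jZ_0·tanβl)/(Z_0 + jZ_L·tanβl) = 50.3 + j82.4 Ω
Γ_s = (Z_in − Z_s)/(Z_in + Z_s) = (0.283 + j82.4)/(100 + j82.4), |Γ_s| = 0.635

|Γ| ≈ 0.635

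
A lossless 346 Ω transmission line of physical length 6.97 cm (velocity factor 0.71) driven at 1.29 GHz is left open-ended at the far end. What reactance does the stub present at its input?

X_in ≈ 650 Ω (inductive)

λ = v/f = 0.71·c / 1.29 GHz = 0.165 m
βl = 2π·l/λ = 2π × 0.422 = 152°
tan(βl) = -0.532
For an open-ended stub, Z_in = −jZ_0·cot(βl) = −jZ_0/tan(βl)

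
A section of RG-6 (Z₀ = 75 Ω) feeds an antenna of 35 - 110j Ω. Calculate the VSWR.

Γ = (Z_L − Z_0)/(Z_L + Z_0) = (-40 − j110)/(110 − j110)
|Γ| = 117/156 = 0.752
VSWR = (1 + |Γ|)/(1 − |Γ|) = 1.75/0.248

VSWR ≈ 7.08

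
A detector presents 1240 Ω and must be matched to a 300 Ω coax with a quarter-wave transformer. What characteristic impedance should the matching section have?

Z_qwt ≈ 610 Ω

Z_qwt = √(Z_0·R_L) = √(300 × 1240) = √372000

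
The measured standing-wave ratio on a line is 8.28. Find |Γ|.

|Γ| = (S − 1)/(S + 1) = (8.28 − 1)/(8.28 + 1) = 7.28/9.28

|Γ| ≈ 0.784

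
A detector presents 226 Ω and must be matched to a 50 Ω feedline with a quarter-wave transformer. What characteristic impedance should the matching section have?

Z_qwt = √(Z_0·R_L) = √(50 × 226) = √11300

Z_qwt ≈ 106 Ω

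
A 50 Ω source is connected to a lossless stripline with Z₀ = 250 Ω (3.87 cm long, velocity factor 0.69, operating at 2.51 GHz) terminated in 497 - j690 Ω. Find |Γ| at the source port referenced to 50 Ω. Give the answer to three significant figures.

λ = v/f = 0.69·c / 2.51 GHz = 0.0825 m
βl = 2π·l/λ = 2π × 0.469 = 169°
tan(βl) = -0.196
Z_in = Z_0·(Z_L + jZ_0·tanβl)/(Z_0 + jZ_L·tanβl) = 1420 − j404 Ω
Γ_s = (Z_in − Z_s)/(Z_in + Z_s) = (1370 − j404)/(1470 − j404), |Γ_s| = 0.937

|Γ| ≈ 0.937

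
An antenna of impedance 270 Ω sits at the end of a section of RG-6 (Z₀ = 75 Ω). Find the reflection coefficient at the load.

Γ = (Z_L − Z_0)/(Z_L + Z_0) = (270 − 75)/(270 + 75) = 195/345

Γ = 0.565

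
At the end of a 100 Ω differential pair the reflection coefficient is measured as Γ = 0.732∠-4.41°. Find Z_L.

Z_L ≈ 609 − j148 Ω

Z_L = Z_0·(1 + Γ)/(1 − Γ) = 100·(1.73 − j0.0563)/(0.27 + j0.0563)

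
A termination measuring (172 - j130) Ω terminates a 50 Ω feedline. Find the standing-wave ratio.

Γ = (Z_L − Z_0)/(Z_L + Z_0) = (122 − j130)/(222 − j130)
|Γ| = 178/257 = 0.693
VSWR = (1 + |Γ|)/(1 − |Γ|) = 1.69/0.307

VSWR ≈ 5.51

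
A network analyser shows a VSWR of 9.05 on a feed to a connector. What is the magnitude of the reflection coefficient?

|Γ| ≈ 0.801

|Γ| = (S − 1)/(S + 1) = (9.05 − 1)/(9.05 + 1) = 8.05/10.1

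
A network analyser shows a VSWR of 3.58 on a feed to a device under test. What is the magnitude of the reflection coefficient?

|Γ| ≈ 0.563

|Γ| = (S − 1)/(S + 1) = (3.58 − 1)/(3.58 + 1) = 2.58/4.58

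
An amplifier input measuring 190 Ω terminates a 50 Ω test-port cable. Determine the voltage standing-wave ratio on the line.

Γ = (190 − 50)/(190 + 50) = 0.583
VSWR = (1 + 0.583)/(1 − 0.583)

VSWR ≈ 3.8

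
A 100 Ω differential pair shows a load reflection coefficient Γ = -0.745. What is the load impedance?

Z_L ≈ 14.6 Ω

Z_L = Z_0·(1 + Γ)/(1 − Γ) = 100·(0.255)/(1.75)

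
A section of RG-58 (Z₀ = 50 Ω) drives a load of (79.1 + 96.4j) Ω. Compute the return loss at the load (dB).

Γ = (29.1 + j96.4)/(129.1 + j96.4), |Γ| = 0.625
RL = −20·log₁₀|Γ| = −20·log₁₀(0.625)

RL ≈ 4.08 dB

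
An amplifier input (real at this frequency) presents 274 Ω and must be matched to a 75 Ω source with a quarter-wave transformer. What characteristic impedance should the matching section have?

Z_qwt = √(Z_0·R_L) = √(75 × 274) = √20550

Z_qwt ≈ 143 Ω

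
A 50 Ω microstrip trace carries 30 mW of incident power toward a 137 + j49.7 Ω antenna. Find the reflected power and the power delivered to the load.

P_reflected ≈ 8.04 mW; P_delivered ≈ 22 mW

|Γ| = |(87 + j49.7)/(187 + j49.7)| = 0.518
|Γ|² = 0.268
P_refl = |Γ|²·P_inc = 8.04 mW, P_del = (1 − |Γ|²)·P_inc = 22 mW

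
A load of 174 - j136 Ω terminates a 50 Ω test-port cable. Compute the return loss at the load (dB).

Γ = (124 − j136)/(224 − j136), |Γ| = 0.702
RL = −20·log₁₀|Γ| = −20·log₁₀(0.702)

RL ≈ 3.07 dB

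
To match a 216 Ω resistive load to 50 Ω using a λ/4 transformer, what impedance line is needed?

Z_qwt ≈ 104 Ω

Z_qwt = √(Z_0·R_L) = √(50 × 216) = √10800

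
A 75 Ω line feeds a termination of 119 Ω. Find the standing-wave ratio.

Γ = (119 − 75)/(119 + 75) = 0.227
VSWR = (1 + 0.227)/(1 − 0.227)

VSWR ≈ 1.59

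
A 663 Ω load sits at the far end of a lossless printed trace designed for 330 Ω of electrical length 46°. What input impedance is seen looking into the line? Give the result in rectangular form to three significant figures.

Z_in ≈ 258 − j195 Ω

tan(βl) = tan(46°) = 1.04
Z_in = Z_0·(Z_L + jZ_0·tanβl)/(Z_0 + jZ_L·tanβl)
     = 330·(663 + j342)/(330 + j687)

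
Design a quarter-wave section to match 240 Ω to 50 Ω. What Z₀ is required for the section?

Z_qwt ≈ 110 Ω

Z_qwt = √(Z_0·R_L) = √(50 × 240) = √12000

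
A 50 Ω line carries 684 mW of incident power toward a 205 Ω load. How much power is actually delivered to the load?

P_delivered ≈ 431 mW

Γ = (205 − 50)/(205 + 50) = 0.608
|Γ|² = 0.369
P_refl = |Γ|²·P_inc = 253 mW, P_del = (1 − |Γ|²)·P_inc = 431 mW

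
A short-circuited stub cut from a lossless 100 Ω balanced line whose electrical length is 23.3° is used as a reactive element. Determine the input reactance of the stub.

tan(βl) = 0.431
For a short-circuited stub, Z_in = jZ_0·tan(βl)

X_in ≈ 43.1 Ω (inductive)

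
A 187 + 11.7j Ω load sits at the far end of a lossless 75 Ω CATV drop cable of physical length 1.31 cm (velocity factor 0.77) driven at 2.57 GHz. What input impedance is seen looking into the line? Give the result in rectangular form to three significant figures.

λ = v/f = 0.77·c / 2.57 GHz = 0.0899 m
βl = 2π·l/λ = 2π × 0.146 = 52.5°
tan(βl) = tan(52.5°) = 1.3
Z_in = Z_0·(Z_L + jZ_0·tanβl)/(Z_0 + jZ_L·tanβl)
     = 75·(187 + j109)/(59.8 + j243)

Z_in ≈ 45.1 − j46.5 Ω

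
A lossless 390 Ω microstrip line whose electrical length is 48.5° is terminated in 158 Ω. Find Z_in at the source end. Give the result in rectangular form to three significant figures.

tan(βl) = tan(48.5°) = 1.13
Z_in = Z_0·(Z_L + jZ_0·tanβl)/(Z_0 + jZ_L·tanβl)
     = 390·(158 + j441)/(390 + j179)

Z_in ≈ 297 + j305 Ω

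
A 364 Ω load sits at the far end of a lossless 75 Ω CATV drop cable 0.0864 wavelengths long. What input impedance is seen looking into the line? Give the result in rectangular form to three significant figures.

Z_in ≈ 51.9 − j107 Ω

βl = 2π × 0.0864 = 31.1°
tan(βl) = tan(31.1°) = 0.603
Z_in = Z_0·(Z_L + jZ_0·tanβl)/(Z_0 + jZ_L·tanβl)
     = 75·(364 + j45.3)/(75 + j220)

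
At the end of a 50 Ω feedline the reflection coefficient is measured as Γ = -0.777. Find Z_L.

Z_L ≈ 6.27 Ω

Z_L = Z_0·(1 + Γ)/(1 − Γ) = 50·(0.223)/(1.78)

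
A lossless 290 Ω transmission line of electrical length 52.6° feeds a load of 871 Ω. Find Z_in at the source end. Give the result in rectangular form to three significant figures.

Z_in ≈ 144 − j185 Ω

tan(βl) = tan(52.6°) = 1.31
Z_in = Z_0·(Z_L + jZ_0·tanβl)/(Z_0 + jZ_L·tanβl)
     = 290·(871 + j379)/(290 + j1140)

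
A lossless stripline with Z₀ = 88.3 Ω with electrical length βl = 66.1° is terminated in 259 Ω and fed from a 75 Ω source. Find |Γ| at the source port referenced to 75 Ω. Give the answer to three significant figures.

|Γ| ≈ 0.453

tan(βl) = 2.26
Z_in = Z_0·(Z_L + jZ_0·tanβl)/(Z_0 + jZ_L·tanβl) = 35.2 − j33.8 Ω
Γ_s = (Z_in − Z_s)/(Z_in + Z_s) = (-39.8 − j33.8)/(110 − j33.8), |Γ_s| = 0.453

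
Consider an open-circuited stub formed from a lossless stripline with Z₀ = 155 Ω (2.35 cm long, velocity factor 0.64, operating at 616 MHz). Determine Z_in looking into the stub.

λ = v/f = 0.64·c / 616 MHz = 0.312 m
βl = 2π·l/λ = 2π × 0.0754 = 27.1°
tan(βl) = 0.513
For an open-circuited stub, Z_in = −jZ_0·cot(βl) = −jZ_0/tan(βl)

Z_in ≈ −j302 Ω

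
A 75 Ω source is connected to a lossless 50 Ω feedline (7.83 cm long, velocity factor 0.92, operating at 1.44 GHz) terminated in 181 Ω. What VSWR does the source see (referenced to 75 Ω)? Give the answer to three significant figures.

λ = v/f = 0.92·c / 1.44 GHz = 0.192 m
βl = 2π·l/λ = 2π × 0.409 = 147°
tan(βl) = -0.648
Z_in = Z_0·(Z_L + jZ_0·tanβl)/(Z_0 + jZ_L·tanβl) = 39.5 + j60.3 Ω
Γ_s = (Z_in − Z_s)/(Z_in + Z_s) = (-35.5 + j60.3)/(115 + j60.3), |Γ_s| = 0.541
VSWR = (1 + |Γ_s|)/(1 − |Γ_s|)

VSWR ≈ 3.35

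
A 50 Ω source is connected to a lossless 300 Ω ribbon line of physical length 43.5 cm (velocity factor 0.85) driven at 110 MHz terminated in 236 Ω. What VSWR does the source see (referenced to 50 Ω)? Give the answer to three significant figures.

VSWR ≈ 7.21

λ = v/f = 0.85·c / 110 MHz = 2.32 m
βl = 2π·l/λ = 2π × 0.188 = 67.6°
tan(βl) = 2.42
Z_in = Z_0·(Z_L + jZ_0·tanβl)/(Z_0 + jZ_L·tanβl) = 350 + j59.8 Ω
Γ_s = (Z_in − Z_s)/(Z_in + Z_s) = (300 + j59.8)/(400 + j59.8), |Γ_s| = 0.756
VSWR = (1 + |Γ_s|)/(1 − |Γ_s|)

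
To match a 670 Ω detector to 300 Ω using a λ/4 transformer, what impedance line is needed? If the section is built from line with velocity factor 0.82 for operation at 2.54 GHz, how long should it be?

Z_qwt ≈ 448 Ω; length ≈ 2.42 cm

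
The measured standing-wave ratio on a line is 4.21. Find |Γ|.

|Γ| ≈ 0.616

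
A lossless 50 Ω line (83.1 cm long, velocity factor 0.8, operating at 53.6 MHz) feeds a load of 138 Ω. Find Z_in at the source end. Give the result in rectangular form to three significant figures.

λ = v/f = 0.8·c / 53.6 MHz = 4.48 m
βl = 2π·l/λ = 2π × 0.186 = 66.8°
tan(βl) = tan(66.8°) = 2.33
Z_in = Z_0·(Z_L + jZ_0·tanβl)/(Z_0 + jZ_L·tanβl)
     = 50·(138 + j117)/(50 + j322)

Z_in ≈ 20.9 − j18.2 Ω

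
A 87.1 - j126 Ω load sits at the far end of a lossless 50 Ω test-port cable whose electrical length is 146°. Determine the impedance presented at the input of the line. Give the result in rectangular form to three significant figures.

Z_in ≈ 67.8 + j114 Ω

tan(βl) = tan(146°) = -0.675
Z_in = Z_0·(Z_L + jZ_0·tanβl)/(Z_0 + jZ_L·tanβl)
     = 50·(87.1 − j160)/(-35 − j58.7)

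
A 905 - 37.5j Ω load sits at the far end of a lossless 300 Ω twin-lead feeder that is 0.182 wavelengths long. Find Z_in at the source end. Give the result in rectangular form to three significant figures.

Z_in ≈ 116 − j114 Ω

βl = 2π × 0.182 = 65.5°
tan(βl) = tan(65.5°) = 2.2
Z_in = Z_0·(Z_L + jZ_0·tanβl)/(Z_0 + jZ_L·tanβl)
     = 300·(905 + j621)/(382 + j1990)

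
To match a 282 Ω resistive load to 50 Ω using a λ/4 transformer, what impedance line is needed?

Z_qwt = √(Z_0·R_L) = √(50 × 282) = √14100

Z_qwt ≈ 119 Ω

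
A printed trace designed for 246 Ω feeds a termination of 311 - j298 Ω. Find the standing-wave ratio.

Γ = (Z_L − Z_0)/(Z_L + Z_0) = (65 − j298)/(557 − j298)
|Γ| = 305/632 = 0.483
VSWR = (1 + |Γ|)/(1 − |Γ|) = 1.48/0.517

VSWR ≈ 2.87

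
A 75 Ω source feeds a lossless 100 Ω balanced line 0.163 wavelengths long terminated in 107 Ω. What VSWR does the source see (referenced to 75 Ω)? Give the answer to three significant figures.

βl = 2π × 0.163 = 58.7°
tan(βl) = 1.64
Z_in = Z_0·(Z_L + jZ_0·tanβl)/(Z_0 + jZ_L·tanβl) = 96.8 − j5.82 Ω
Γ_s = (Z_in − Z_s)/(Z_in + Z_s) = (21.8 − j5.82)/(172 − j5.82), |Γ_s| = 0.131
VSWR = (1 + |Γ_s|)/(1 − |Γ_s|)

VSWR ≈ 1.3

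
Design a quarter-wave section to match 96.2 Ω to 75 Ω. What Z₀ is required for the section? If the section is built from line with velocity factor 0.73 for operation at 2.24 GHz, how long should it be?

Z_qwt ≈ 84.9 Ω; length ≈ 2.44 cm

Z_qwt = √(Z_0·R_L) = √(75 × 96.2) = √7215
λ = 0.73·c/f = 0.0978 m, so l = λ/4 = 0.0244 m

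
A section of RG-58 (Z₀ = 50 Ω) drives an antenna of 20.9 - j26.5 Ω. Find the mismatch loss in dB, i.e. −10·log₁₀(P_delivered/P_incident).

mismatch loss ≈ 1.37 dB

Γ = (-29.1 − j26.5)/(70.9 − j26.5), |Γ| = 0.52
|Γ|² = 0.27, so P_del/P_inc = 1 − |Γ|² = 0.73
ML = −10·log₁₀(1 − |Γ|²)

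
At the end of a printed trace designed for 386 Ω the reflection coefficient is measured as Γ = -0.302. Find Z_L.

Z_L = Z_0·(1 + Γ)/(1 − Γ) = 386·(0.698)/(1.3)

Z_L ≈ 207 Ω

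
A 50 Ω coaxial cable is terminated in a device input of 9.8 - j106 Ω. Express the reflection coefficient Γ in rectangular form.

Γ = (Z_L − Z_0)/(Z_L + Z_0) = (-40.2 − j106)/(59.8 − j106)

Γ ≈ 0.596 − j0.716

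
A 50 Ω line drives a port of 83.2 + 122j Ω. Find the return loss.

Γ = (33.2 + j122)/(133.2 + j122), |Γ| = 0.7
RL = −20·log₁₀|Γ| = −20·log₁₀(0.7)

RL ≈ 3.1 dB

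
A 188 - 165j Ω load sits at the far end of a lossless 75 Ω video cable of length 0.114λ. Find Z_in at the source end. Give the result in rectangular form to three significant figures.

βl = 2π × 0.114 = 41°
tan(βl) = tan(41°) = 0.871
Z_in = Z_0·(Z_L + jZ_0·tanβl)/(Z_0 + jZ_L·tanβl)
     = 75·(188 − j99.7)/(219 + j164)

Z_in ≈ 24.9 − j52.9 Ω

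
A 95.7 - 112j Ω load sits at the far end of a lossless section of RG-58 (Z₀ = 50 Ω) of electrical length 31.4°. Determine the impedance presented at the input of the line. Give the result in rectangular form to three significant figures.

Z_in ≈ 18.8 − j43.7 Ω

tan(βl) = tan(31.4°) = 0.61
Z_in = Z_0·(Z_L + jZ_0·tanβl)/(Z_0 + jZ_L·tanβl)
     = 50·(95.7 − j81.5)/(118 + j58.4)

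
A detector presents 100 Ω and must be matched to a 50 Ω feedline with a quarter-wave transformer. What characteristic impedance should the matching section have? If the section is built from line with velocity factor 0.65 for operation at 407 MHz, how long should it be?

Z_qwt = √(Z_0·R_L) = √(50 × 100) = √5000
λ = 0.65·c/f = 0.479 m, so l = λ/4 = 0.12 m

Z_qwt ≈ 70.7 Ω; length ≈ 12 cm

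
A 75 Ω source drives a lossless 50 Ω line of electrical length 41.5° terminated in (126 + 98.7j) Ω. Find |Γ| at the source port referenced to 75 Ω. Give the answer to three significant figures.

|Γ| ≈ 0.577

tan(βl) = 0.885
Z_in = Z_0·(Z_L + jZ_0·tanβl)/(Z_0 + jZ_L·tanβl) = 40.6 − j70.1 Ω
Γ_s = (Z_in − Z_s)/(Z_in + Z_s) = (-34.4 − j70.1)/(116 − j70.1), |Γ_s| = 0.577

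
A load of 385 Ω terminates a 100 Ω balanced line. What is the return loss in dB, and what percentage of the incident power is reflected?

RL ≈ 4.62 dB; 34.5% of incident power reflected

Γ = (385 − 100)/(385 + 100) = 0.588
RL = −20·log₁₀(0.588) = 4.62 dB
P_refl/P_inc = |Γ|² = 0.345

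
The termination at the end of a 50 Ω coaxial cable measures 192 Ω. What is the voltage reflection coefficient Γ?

Γ = 0.587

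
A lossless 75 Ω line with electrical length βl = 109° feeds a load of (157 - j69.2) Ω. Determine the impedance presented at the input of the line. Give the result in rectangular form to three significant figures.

Z_in ≈ 37.2 + j36.1 Ω

tan(βl) = tan(109°) = -2.9
Z_in = Z_0·(Z_L + jZ_0·tanβl)/(Z_0 + jZ_L·tanβl)
     = 75·(157 − j287)/(-126 − j456)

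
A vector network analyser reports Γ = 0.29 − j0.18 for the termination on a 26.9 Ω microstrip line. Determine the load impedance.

Z_L = Z_0·(1 + Γ)/(1 − Γ) = 26.9·(1.29 − j0.18)/(0.71 + j0.18)

Z_L ≈ 44.3 − j18.1 Ω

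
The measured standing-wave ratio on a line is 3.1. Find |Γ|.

|Γ| = (S − 1)/(S + 1) = (3.1 − 1)/(3.1 + 1) = 2.1/4.1

|Γ| ≈ 0.512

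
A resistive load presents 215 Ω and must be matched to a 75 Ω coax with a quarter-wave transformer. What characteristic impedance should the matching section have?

Z_qwt = √(Z_0·R_L) = √(75 × 215) = √16120

Z_qwt ≈ 127 Ω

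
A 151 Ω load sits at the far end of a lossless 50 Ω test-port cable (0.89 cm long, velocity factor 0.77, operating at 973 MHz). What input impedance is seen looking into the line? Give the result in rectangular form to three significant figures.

Z_in ≈ 105 − j63.9 Ω

λ = v/f = 0.77·c / 973 MHz = 0.237 m
βl = 2π·l/λ = 2π × 0.0375 = 13.5°
tan(βl) = tan(13.5°) = 0.24
Z_in = Z_0·(Z_L + jZ_0·tanβl)/(Z_0 + jZ_L·tanβl)
     = 50·(151 + j12)/(50 + j36.2)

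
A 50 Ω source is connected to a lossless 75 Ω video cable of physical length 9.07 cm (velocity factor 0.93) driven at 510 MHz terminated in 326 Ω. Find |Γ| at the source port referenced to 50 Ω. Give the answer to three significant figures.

|Γ| ≈ 0.588

λ = v/f = 0.93·c / 510 MHz = 0.547 m
βl = 2π·l/λ = 2π × 0.166 = 59.7°
tan(βl) = 1.71
Z_in = Z_0·(Z_L + jZ_0·tanβl)/(Z_0 + jZ_L·tanβl) = 22.7 − j40.8 Ω
Γ_s = (Z_in − Z_s)/(Z_in + Z_s) = (-27.3 − j40.8)/(72.7 − j40.8), |Γ_s| = 0.588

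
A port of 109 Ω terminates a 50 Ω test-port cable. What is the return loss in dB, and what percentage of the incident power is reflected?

Γ = (109 − 50)/(109 + 50) = 0.371
RL = −20·log₁₀(0.371) = 8.61 dB
P_refl/P_inc = |Γ|² = 0.138

RL ≈ 8.61 dB; 13.8% of incident power reflected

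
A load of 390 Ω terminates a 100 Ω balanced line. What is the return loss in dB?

Γ = (390 − 100)/(390 + 100) = 0.592
RL = −20·log₁₀|Γ| = −20·log₁₀(0.592)

RL ≈ 4.56 dB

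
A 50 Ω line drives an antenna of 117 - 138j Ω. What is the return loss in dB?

RL ≈ 3 dB

Γ = (67 − j138)/(167 − j138), |Γ| = 0.708
RL = −20·log₁₀|Γ| = −20·log₁₀(0.708)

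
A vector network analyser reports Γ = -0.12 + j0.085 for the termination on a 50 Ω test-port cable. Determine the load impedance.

Z_L = Z_0·(1 + Γ)/(1 − Γ) = 50·(0.88 + j0.085)/(1.12 − j0.085)

Z_L ≈ 38.8 + j6.74 Ω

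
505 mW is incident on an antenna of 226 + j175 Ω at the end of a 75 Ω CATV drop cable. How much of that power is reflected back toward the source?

|Γ| = |(151 + j175)/(301 + j175)| = 0.664
|Γ|² = 0.441
P_refl = |Γ|²·P_inc = 223 mW, P_del = (1 − |Γ|²)·P_inc = 282 mW

P_reflected ≈ 223 mW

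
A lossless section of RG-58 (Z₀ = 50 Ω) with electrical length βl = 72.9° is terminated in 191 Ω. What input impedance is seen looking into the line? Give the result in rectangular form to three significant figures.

Z_in ≈ 14.2 − j14.2 Ω

tan(βl) = tan(72.9°) = 3.25
Z_in = Z_0·(Z_L + jZ_0·tanβl)/(Z_0 + jZ_L·tanβl)
     = 50·(191 + j163)/(50 + j621)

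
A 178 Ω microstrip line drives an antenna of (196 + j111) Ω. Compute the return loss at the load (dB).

RL ≈ 10.8 dB

Γ = (18 + j111)/(374 + j111), |Γ| = 0.288
RL = −20·log₁₀|Γ| = −20·log₁₀(0.288)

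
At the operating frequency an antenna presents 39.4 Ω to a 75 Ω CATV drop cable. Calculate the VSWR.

VSWR ≈ 1.9

Γ = (39.4 − 75)/(39.4 + 75) = -0.311
VSWR = (1 + 0.311)/(1 − 0.311)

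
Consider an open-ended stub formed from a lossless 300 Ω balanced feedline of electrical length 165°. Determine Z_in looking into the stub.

Z_in ≈ +j1120 Ω

tan(βl) = -0.268
For an open-ended stub, Z_in = −jZ_0·cot(βl) = −jZ_0/tan(βl)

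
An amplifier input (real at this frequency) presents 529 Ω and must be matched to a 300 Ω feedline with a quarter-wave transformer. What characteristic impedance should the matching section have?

Z_qwt = √(Z_0·R_L) = √(300 × 529) = √158700

Z_qwt ≈ 398 Ω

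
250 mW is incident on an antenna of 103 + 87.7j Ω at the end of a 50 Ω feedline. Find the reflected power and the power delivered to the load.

P_reflected ≈ 84.4 mW; P_delivered ≈ 166 mW

|Γ| = |(53 + j87.7)/(153 + j87.7)| = 0.581
|Γ|² = 0.338
P_refl = |Γ|²·P_inc = 84.4 mW, P_del = (1 − |Γ|²)·P_inc = 166 mW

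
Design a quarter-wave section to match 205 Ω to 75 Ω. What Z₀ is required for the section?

Z_qwt = √(Z_0·R_L) = √(75 × 205) = √15380

Z_qwt ≈ 124 Ω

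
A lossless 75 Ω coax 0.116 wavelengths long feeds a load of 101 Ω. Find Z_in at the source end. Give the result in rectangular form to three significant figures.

Z_in ≈ 74.2 − j22.3 Ω

βl = 2π × 0.116 = 41.8°
tan(βl) = tan(41.8°) = 0.893
Z_in = Z_0·(Z_L + jZ_0·tanβl)/(Z_0 + jZ_L·tanβl)
     = 75·(101 + j67)/(75 + j90.2)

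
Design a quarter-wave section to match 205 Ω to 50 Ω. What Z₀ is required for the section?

Z_qwt = √(Z_0·R_L) = √(50 × 205) = √10250

Z_qwt ≈ 101 Ω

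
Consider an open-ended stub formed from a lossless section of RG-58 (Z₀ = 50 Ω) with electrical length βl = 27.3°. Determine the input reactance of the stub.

tan(βl) = 0.516
For an open-ended stub, Z_in = −jZ_0·cot(βl) = −jZ_0/tan(βl)

X_in ≈ -96.9 Ω (capacitive)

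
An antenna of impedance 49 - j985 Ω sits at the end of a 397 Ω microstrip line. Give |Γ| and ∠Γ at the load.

Γ = (Z_L − Z_0)/(Z_L + Z_0) = (-348 − j985)/(446 − j985)
|Γ| = 1040/1080 = 0.966

Γ ≈ 0.966 ∠ -43.8°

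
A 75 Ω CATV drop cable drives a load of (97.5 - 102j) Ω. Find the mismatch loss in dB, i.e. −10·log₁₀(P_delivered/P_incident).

mismatch loss ≈ 1.38 dB

Γ = (22.5 − j102)/(172.5 − j102), |Γ| = 0.521
|Γ|² = 0.272, so P_del/P_inc = 1 − |Γ|² = 0.728
ML = −10·log₁₀(1 − |Γ|²)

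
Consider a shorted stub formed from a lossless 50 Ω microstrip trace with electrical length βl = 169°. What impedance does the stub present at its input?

tan(βl) = -0.194
For a shorted stub, Z_in = jZ_0·tan(βl)

Z_in ≈ −j9.72 Ω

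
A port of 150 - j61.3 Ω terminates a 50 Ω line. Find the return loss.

Γ = (100 − j61.3)/(200 − j61.3), |Γ| = 0.561
RL = −20·log₁₀|Γ| = −20·log₁₀(0.561)

RL ≈ 5.03 dB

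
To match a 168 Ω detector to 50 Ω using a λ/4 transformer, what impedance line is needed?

Z_qwt = √(Z_0·R_L) = √(50 × 168) = √8400

Z_qwt ≈ 91.7 Ω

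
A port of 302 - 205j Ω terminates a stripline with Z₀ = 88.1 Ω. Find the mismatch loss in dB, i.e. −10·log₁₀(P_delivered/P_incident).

mismatch loss ≈ 2.61 dB

Γ = (213.9 − j205)/(390.1 − j205), |Γ| = 0.672
|Γ|² = 0.452, so P_del/P_inc = 1 − |Γ|² = 0.548
ML = −10·log₁₀(1 − |Γ|²)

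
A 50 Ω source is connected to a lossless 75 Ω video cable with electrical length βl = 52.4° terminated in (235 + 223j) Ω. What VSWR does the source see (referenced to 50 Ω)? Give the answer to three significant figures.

tan(βl) = 1.3
Z_in = Z_0·(Z_L + jZ_0·tanβl)/(Z_0 + jZ_L·tanβl) = 25.5 − j75.7 Ω
Γ_s = (Z_in − Z_s)/(Z_in + Z_s) = (-24.5 − j75.7)/(75.5 − j75.7), |Γ_s| = 0.744
VSWR = (1 + |Γ_s|)/(1 − |Γ_s|)

VSWR ≈ 6.81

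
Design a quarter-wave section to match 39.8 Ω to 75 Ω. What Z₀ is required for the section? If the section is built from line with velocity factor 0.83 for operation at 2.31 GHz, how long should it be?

Z_qwt = √(Z_0·R_L) = √(75 × 39.8) = √2985
λ = 0.83·c/f = 0.108 m, so l = λ/4 = 0.0269 m

Z_qwt ≈ 54.6 Ω; length ≈ 2.69 cm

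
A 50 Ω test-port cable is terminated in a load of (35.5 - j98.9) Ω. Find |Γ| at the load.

|Γ| ≈ 0.765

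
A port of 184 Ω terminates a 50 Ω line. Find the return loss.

RL ≈ 4.84 dB

Γ = (184 − 50)/(184 + 50) = 0.573
RL = −20·log₁₀|Γ| = −20·log₁₀(0.573)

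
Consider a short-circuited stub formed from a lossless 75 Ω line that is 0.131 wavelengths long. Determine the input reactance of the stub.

βl = 2π × 0.131 = 47.2°
tan(βl) = 1.08
For a short-circuited stub, Z_in = jZ_0·tan(βl)

X_in ≈ 80.9 Ω (inductive)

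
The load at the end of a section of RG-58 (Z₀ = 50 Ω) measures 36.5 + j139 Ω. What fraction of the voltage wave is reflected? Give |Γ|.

|Γ| ≈ 0.853

Γ = (Z_L − Z_0)/(Z_L + Z_0) = (-13.5 + j139)/(86.5 + j139)
|Γ| = 140/164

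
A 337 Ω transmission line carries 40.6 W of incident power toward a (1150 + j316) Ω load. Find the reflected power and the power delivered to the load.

P_reflected ≈ 13.4 W; P_delivered ≈ 27.2 W

|Γ| = |(813 + j316)/(1487 + j316)| = 0.574
|Γ|² = 0.329
P_refl = |Γ|²·P_inc = 13.4 W, P_del = (1 − |Γ|²)·P_inc = 27.2 W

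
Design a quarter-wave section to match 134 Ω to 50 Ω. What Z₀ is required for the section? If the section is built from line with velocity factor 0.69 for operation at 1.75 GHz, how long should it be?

Z_qwt ≈ 81.9 Ω; length ≈ 2.96 cm

Z_qwt = √(Z_0·R_L) = √(50 × 134) = √6700
λ = 0.69·c/f = 0.118 m, so l = λ/4 = 0.0296 m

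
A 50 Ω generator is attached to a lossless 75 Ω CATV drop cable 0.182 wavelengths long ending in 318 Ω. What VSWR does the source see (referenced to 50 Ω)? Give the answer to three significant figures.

VSWR ≈ 3.46

βl = 2π × 0.182 = 65.5°
tan(βl) = 2.2
Z_in = Z_0·(Z_L + jZ_0·tanβl)/(Z_0 + jZ_L·tanβl) = 21.1 − j31.9 Ω
Γ_s = (Z_in − Z_s)/(Z_in + Z_s) = (-28.9 − j31.9)/(71.1 − j31.9), |Γ_s| = 0.552
VSWR = (1 + |Γ_s|)/(1 − |Γ_s|)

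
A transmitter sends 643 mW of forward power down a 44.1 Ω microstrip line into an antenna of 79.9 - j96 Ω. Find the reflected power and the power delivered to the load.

P_reflected ≈ 274 mW; P_delivered ≈ 369 mW

|Γ| = |(35.8 − j96)/(124 − j96)| = 0.653
|Γ|² = 0.427
P_refl = |Γ|²·P_inc = 274 mW, P_del = (1 − |Γ|²)·P_inc = 369 mW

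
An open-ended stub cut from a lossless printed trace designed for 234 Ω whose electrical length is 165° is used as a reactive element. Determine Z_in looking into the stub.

tan(βl) = -0.268
For an open-ended stub, Z_in = −jZ_0·cot(βl) = −jZ_0/tan(βl)

Z_in ≈ +j873 Ω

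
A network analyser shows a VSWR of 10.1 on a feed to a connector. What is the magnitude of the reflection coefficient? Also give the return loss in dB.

|Γ| ≈ 0.82; return loss ≈ 1.73 dB

|Γ| = (S − 1)/(S + 1) = (10.1 − 1)/(10.1 + 1) = 9.1/11.1
RL = −20·log₁₀|Γ| = −20·log₁₀(0.82)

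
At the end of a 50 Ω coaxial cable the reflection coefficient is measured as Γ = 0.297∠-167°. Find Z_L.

Z_L ≈ 27.3 − j4.01 Ω

Z_L = Z_0·(1 + Γ)/(1 − Γ) = 50·(0.711 − j0.0668)/(1.29 + j0.0668)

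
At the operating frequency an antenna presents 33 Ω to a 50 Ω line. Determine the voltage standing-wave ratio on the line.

VSWR ≈ 1.52

Γ = (33 − 50)/(33 + 50) = -0.205
VSWR = (1 + 0.205)/(1 − 0.205)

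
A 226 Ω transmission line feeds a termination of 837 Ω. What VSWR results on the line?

VSWR ≈ 3.7

Γ = (837 − 226)/(837 + 226) = 0.575
VSWR = (1 + 0.575)/(1 − 0.575)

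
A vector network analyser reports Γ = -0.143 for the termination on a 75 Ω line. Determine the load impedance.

Z_L = Z_0·(1 + Γ)/(1 − Γ) = 75·(0.857)/(1.14)

Z_L ≈ 56.2 Ω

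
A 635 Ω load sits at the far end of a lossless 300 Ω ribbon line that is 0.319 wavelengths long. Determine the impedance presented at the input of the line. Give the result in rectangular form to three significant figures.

Z_in ≈ 164 + j103 Ω

βl = 2π × 0.319 = 115°
tan(βl) = tan(115°) = -2.16
Z_in = Z_0·(Z_L + jZ_0·tanβl)/(Z_0 + jZ_L·tanβl)
     = 300·(635 − j648)/(300 − j1370)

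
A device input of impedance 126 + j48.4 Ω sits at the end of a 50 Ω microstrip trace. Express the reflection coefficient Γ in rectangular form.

Γ = (Z_L − Z_0)/(Z_L + Z_0) = (76 + j48.4)/(176 + j48.4)

Γ ≈ 0.472 + j0.145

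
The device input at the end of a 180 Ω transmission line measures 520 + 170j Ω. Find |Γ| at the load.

Γ = (Z_L − Z_0)/(Z_L + Z_0) = (340 + j170)/(700 + j170)
|Γ| = 380/720

|Γ| ≈ 0.528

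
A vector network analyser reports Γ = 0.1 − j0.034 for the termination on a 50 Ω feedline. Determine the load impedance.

Z_L ≈ 61 − j4.19 Ω

Z_L = Z_0·(1 + Γ)/(1 − Γ) = 50·(1.1 − j0.034)/(0.9 + j0.034)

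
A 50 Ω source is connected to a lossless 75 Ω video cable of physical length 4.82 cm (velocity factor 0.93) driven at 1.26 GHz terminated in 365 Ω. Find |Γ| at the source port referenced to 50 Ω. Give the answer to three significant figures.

λ = v/f = 0.93·c / 1.26 GHz = 0.221 m
βl = 2π·l/λ = 2π × 0.218 = 78.4°
tan(βl) = 4.86
Z_in = Z_0·(Z_L + jZ_0·tanβl)/(Z_0 + jZ_L·tanβl) = 16 − j14.8 Ω
Γ_s = (Z_in − Z_s)/(Z_in + Z_s) = (-34 − j14.8)/(66 − j14.8), |Γ_s| = 0.547

|Γ| ≈ 0.547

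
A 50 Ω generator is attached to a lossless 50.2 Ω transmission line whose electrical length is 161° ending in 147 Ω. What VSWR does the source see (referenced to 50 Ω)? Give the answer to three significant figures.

VSWR ≈ 2.94

tan(βl) = -0.344
Z_in = Z_0·(Z_L + jZ_0·tanβl)/(Z_0 + jZ_L·tanβl) = 81.5 + j64.9 Ω
Γ_s = (Z_in − Z_s)/(Z_in + Z_s) = (31.5 + j64.9)/(132 + j64.9), |Γ_s| = 0.492
VSWR = (1 + |Γ_s|)/(1 − |Γ_s|)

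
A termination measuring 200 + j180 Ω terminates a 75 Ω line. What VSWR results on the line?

Γ = (Z_L − Z_0)/(Z_L + Z_0) = (125 + j180)/(275 + j180)
|Γ| = 219/329 = 0.667
VSWR = (1 + |Γ|)/(1 − |Γ|) = 1.67/0.333

VSWR ≈ 5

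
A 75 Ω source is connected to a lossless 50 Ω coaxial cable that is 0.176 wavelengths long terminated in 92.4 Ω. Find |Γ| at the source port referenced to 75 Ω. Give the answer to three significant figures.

|Γ| ≈ 0.431

βl = 2π × 0.176 = 63.4°
tan(βl) = 1.99
Z_in = Z_0·(Z_L + jZ_0·tanβl)/(Z_0 + jZ_L·tanβl) = 31.5 − j16.5 Ω
Γ_s = (Z_in − Z_s)/(Z_in + Z_s) = (-43.5 − j16.5)/(107 − j16.5), |Γ_s| = 0.431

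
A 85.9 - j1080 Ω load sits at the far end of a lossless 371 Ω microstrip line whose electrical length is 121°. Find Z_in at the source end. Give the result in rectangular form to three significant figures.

Z_in ≈ 21.7 + j439 Ω

tan(βl) = tan(121°) = -1.66
Z_in = Z_0·(Z_L + jZ_0·tanβl)/(Z_0 + jZ_L·tanβl)
     = 371·(85.9 − j1700)/(-1430 − j143)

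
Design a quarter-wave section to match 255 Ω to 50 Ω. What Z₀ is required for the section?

Z_qwt = √(Z_0·R_L) = √(50 × 255) = √12750

Z_qwt ≈ 113 Ω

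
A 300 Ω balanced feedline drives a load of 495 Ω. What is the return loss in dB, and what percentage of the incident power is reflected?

Γ = (495 − 300)/(495 + 300) = 0.245
RL = −20·log₁₀(0.245) = 12.2 dB
P_refl/P_inc = |Γ|² = 0.0602

RL ≈ 12.2 dB; 6.02% of incident power reflected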